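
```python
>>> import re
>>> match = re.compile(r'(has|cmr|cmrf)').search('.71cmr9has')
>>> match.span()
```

`re.search` tries every starting position until one works.
The match spans [3:6] → 'cmr'.
Captured: group 1 = 'cmr'.

(3, 6)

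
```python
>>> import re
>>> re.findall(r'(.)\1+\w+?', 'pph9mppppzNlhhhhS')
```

`\1` has to match the exact text group 1 already captured.
Matches: at [0:3] match 'pph', group 1 = 'p'; at [5:10] match 'ppppz', group 1 = 'p'; at [12:17] match 'hhhhS', group 1 = 'h'.
One capturing group, so `findall` returns just the captured substring from each match — 3 in all.

['p', 'p', 'h']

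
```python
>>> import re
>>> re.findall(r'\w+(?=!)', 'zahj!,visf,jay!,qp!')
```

['zahj', 'jay', 'qp']

The lookaround is zero-width — it requires the adjacent text to match without consuming it, so the asserted text isn't part of the match.
Matches: at [0:4] → 'zahj'; at [11:14] → 'jay'; at [16:18] → 'qp'.
`findall` yields the raw match text (3 of them) because the pattern has no groups.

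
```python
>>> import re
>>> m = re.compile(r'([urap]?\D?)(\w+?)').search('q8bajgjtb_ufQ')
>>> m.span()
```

(0, 2)

Pattern: optionally one of [urap], then optionally a non-digit (captured); then one or more of a word character (lazy) (captured).
Lazy quantifiers expand one character at a time until the remainder of the pattern can match.
`re.search` tries every starting position until one works.
The match spans [0:2] → 'q8'.
Captured: group 1 = 'q', group 2 = '8'.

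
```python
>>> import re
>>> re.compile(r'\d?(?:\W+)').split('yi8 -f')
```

['yi', 'f']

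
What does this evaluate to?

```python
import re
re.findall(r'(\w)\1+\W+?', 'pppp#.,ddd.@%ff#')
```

`\1` has to match the exact text group 1 already captured.
Walking the string: at [0:5] match 'pppp#', group 1 = 'p'; at [7:11] match 'ddd.', group 1 = 'd'; at [13:16] match 'ff#', group 1 = 'f'.
`findall` collects group 1 from each match (3 total).

['p', 'd', 'f']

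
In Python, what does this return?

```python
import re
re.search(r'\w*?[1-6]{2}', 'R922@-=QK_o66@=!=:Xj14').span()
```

Pattern: zero or more of a word character (lazy); then exactly 2 of a character in [1-6].
`re.search` tries every starting position until one works.
The match spans [0:4] → 'R922'.

(0, 4)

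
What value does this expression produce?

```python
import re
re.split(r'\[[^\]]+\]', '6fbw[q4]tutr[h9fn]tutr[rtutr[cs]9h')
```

Matches to split on: at [4:8] → '[q4]'; at [12:18] → '[h9fn]'; at [22:32] → '[rtutr[cs]'.
`split` removes every match and returns the 4 fragments in between.

['6fbw', 'tutr', 'tutr', '9h']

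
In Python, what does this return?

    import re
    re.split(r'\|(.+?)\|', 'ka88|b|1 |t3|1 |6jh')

With the lazy modifier that quantifier settles for the fewest repetitions that let the rest of the pattern succeed (the atoms after it are unaffected and can still be greedy).
With a capturing group present, the delimiter's captured portion is kept in the result list.

['ka88', 'b', '1 ', 't3', '1 |6jh']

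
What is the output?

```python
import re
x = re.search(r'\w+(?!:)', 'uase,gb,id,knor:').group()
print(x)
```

uase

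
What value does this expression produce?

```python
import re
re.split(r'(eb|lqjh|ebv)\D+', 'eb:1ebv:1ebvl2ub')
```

`|` is ordered: at each position the engine commits to the first alternative that works.
`re.split` interleaves the captured-group text with the surrounding fragments.

['', 'eb', '1', 'eb', '1', 'eb', '2ub']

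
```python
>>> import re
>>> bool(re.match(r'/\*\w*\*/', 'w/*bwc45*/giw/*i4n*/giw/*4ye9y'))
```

`re.match` won't scan ahead — the pattern has to work from the very first character.
Here the pattern fails at index 0, so the call returns None, and `bool(None)` is False.

False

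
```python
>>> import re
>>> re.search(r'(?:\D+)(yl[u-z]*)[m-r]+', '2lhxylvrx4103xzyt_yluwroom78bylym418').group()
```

'lhxylvr'

This matches one or more of a non-digit (non-capturing group); then the literal 'yl', then zero or more of a character in [u-z] (captured); then one or more of a character in [m-r].
`search` walks the string left to right and returns the first match it finds.
The match spans [1:8] → 'lhxylvr'.
Captured: group 1 = 'ylv'.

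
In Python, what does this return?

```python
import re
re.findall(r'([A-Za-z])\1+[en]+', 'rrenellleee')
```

After group 1 captures some text, `\1` only succeeds where that same text appears again.
Walking the string: at [0:5] match 'rrene', group 1 = 'r'; at [5:11] match 'llleee', group 1 = 'l'.
With a single group, `findall` returns only what that group captured — 2 items.

['r', 'l']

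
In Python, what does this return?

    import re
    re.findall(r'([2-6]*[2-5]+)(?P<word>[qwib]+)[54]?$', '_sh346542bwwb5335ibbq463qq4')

This matches zero or more of a character in [2-6], then one or more of a character in [2-5] (captured); then one or more of one of [qwib] (captured as 'word'); then optionally one of [54]; then anchored at the end.
Scanning left to right: at [21:27] match '463qq4', groups = ('463', 'qq').
2 groups means the one result is a tuple of 2 captured strings — 1 here.

[('463', 'qq')]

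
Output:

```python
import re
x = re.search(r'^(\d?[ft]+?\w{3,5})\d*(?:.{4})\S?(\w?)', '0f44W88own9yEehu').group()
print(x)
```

The pattern matches anchored at the start of the string; then optionally a digit, then one or more of one of [ft] (lazy), then 3 to 5 of a word character (captured); then zero or more of a digit; then exactly 4 of any character (non-capturing group); then optionally a non-whitespace character; then optionally a word character (captured).
`re.search` scans for the first position where the pattern succeeds.
The match spans [0:13] → '0f44W88own9yE'.
Captured: group 1 = '0f44W88', group 2 = 'E'.

0f44W88own9yE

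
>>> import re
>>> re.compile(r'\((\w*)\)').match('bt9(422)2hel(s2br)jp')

None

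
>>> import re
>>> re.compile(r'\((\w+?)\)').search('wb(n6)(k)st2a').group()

'(n6)'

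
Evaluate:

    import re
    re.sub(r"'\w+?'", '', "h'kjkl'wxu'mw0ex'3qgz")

Each match is replaced by ''.

'hwxu3qgz'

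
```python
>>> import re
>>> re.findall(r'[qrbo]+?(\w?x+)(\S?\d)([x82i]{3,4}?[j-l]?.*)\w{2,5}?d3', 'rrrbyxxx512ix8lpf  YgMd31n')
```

This matches one or more of one of [qrbo] (lazy); then optionally a word character, then one or more of the literal 'x' (captured); then optionally a non-whitespace character, then a digit (captured); then 3 to 4 of one of [x82i] (lazy), then optionally a character in [j-l], then zero or more of any character (captured); then 2 to 5 of a word character (lazy), then the literal 'd3'.
3 groups means the one result is a tuple of 3 captured strings — 1 here.

[('yxxx', '51', '2ix8lpf  Y')]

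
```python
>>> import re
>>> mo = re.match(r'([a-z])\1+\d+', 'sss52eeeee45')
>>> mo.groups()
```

`\1` has to match the exact text group 1 already captured.
With `match`, the pattern is implicitly anchored at the beginning.
The match spans [0:5] → 'sss52'.
Captured: group 1 = 's'.

('s',)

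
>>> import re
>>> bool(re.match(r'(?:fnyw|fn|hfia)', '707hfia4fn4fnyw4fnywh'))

False

`re.match` only tries the pattern at the start of the string.
Here position 0 doesn't satisfy it, so the call returns None, and `bool(None)` is False.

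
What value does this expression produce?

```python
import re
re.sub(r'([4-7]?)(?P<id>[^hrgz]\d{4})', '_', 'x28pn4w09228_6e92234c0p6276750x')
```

'x28pn_8__4c0_750x'

The pattern matches optionally a character in [4-7] (captured); then any character except [hrgz], then exactly 4 of a digit (captured as 'id').
Matches: at [5:11] → '4w0922'; at [13:19] → '6e9223'; at [22:27] → 'p6276'.
`sub` substitutes '_' at each match site.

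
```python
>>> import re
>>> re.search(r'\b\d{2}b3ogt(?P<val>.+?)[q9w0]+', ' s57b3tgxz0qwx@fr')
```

This matches a word boundary (`\b`, zero-width); then exactly 2 of a digit, then the literal 'b3o', then the literal 'gt'; then one or more of any character (lazy) (captured as 'val'); then one or more of one of [q9w0].
Unlike `match`, `search` isn't anchored — it looks for the pattern anywhere in the string.
Here the pattern never matches, so the call returns None.

None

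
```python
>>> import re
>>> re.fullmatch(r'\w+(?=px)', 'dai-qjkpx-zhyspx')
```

None

Lookahead/lookbehind check context without consuming it, so the matched span excludes the asserted characters.
`re.fullmatch` is like wrapping the pattern in `^…$` (in single-line mode).
Here the string isn't matched end-to-end, so the call returns None.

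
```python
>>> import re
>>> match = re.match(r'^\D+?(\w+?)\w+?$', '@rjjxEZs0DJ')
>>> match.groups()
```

('r',)

The pattern matches anchored at the start of the string; then one or more of a non-digit (lazy); then one or more of a word character (lazy) (captured); then one or more of a word character (lazy); then anchored at the end.
The `?` after the quantifier makes it lazy — it takes as little as possible before letting the rest of the pattern try.
With `match`, the pattern is implicitly anchored at the beginning.
The match spans [0:11] → '@rjjxEZs0DJ'.
Captured: group 1 = 'r'.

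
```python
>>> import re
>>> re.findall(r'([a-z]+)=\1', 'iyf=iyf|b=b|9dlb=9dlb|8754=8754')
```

['iyf', 'b']

The backreference `\1` re-matches whatever the first group consumed, character for character.
Matches: at [0:7] match 'iyf=iyf', group 1 = 'iyf'; at [8:11] match 'b=b', group 1 = 'b'.
Because there's exactly one group, `findall` drops the full match and keeps group 1 from each hit.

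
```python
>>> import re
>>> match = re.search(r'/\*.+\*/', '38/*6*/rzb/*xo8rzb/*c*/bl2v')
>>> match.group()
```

'/*6*/rzb/*xo8rzb/*c*/'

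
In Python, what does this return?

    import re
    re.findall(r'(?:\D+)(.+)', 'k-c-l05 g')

The pattern matches one or more of a non-digit (non-capturing group); then one or more of any character (captured).
Scanning left to right: at [0:9] match 'k-c-l05 g', group 1 = '05 g'.
Because there's exactly one group, `findall` drops the full match and keeps group 1 from the one hit.

['05 g']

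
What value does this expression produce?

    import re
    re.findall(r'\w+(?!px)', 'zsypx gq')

The negative lookaround is zero-width — it rules out positions where the adjacent text would match, without consuming anything.
No capturing groups, so `findall` returns the 2 full match strings.

['zsypx', 'gq']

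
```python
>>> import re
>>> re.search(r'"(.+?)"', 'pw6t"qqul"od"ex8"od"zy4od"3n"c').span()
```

Unlike `match`, `search` isn't anchored — it looks for the pattern anywhere in the string.
The match spans [4:10] → '"qqul"'.
Captured: group 1 = 'qqul'.

(4, 10)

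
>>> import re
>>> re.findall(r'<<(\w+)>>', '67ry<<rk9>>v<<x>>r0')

Walking the string: at [4:11] match '<<rk9>>', group 1 = 'rk9'; at [12:17] match '<<x>>', group 1 = 'x'.
`findall` collects group 1 from each match (2 total).

['rk9', 'x']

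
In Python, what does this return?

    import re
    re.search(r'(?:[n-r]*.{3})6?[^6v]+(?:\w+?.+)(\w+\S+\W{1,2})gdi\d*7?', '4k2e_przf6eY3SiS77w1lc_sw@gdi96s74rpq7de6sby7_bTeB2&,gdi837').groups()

The match spans [0:59] → '4k2e_przf6eY3SiS77w1lc_sw@gdi96s74rpq7de6sby7_bTeB2&,gdi837'.
Captured: group 1 = '2&,'.

('2&,',)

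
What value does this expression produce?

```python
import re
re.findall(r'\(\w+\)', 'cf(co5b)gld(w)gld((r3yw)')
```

Scanning left to right: at [2:8] → '(co5b)'; at [11:14] → '(w)'; at [18:24] → '(r3yw)'.
With no groups in the pattern, `findall` gives back each whole match — 3 here.

['(co5b)', '(w)', '(r3yw)']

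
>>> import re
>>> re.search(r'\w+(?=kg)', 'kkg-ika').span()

(0, 1)

The positive lookaround only admits positions where the adjacent text matches; those characters stay outside the span.
The match spans [0:1] → 'k'.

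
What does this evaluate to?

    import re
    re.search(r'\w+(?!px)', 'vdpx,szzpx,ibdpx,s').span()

(0, 4)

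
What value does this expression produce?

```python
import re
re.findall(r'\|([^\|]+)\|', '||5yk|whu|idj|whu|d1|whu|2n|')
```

['5yk', 'idj', 'd1', '2n']

One capturing group, so `findall` returns just the captured substring from each match — 4 in all.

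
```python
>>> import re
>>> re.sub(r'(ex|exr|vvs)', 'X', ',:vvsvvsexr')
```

Alternation tries branches left to right and keeps the first one that lets the overall match succeed at that position.
Matches: at [2:5] → 'vvs'; at [5:8] → 'vvs'; at [8:10] → 'ex'.
Every occurrence is swapped for 'X'.

',:XXXr'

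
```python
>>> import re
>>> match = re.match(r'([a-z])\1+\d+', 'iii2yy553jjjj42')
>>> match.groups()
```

After group 1 captures some text, `\1` only succeeds where that same text appears again.
With `match`, the pattern is implicitly anchored at the beginning.
The match spans [0:4] → 'iii2'.
Captured: group 1 = 'i'.

('i',)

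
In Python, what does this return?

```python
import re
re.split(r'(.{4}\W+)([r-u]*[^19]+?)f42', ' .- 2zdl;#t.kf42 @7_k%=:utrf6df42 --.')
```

[' .- ', '2zdl;#', 't.k', ' ', '@7_k%=:', 'utrf6d', ' --.']

Lazy quantifiers expand one character at a time until the remainder of the pattern can match.
`re.split` interleaves the captured-group text with the surrounding fragments.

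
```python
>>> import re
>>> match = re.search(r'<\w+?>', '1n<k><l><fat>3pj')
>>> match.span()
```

(2, 5)

The match spans [2:5] → '<k>'.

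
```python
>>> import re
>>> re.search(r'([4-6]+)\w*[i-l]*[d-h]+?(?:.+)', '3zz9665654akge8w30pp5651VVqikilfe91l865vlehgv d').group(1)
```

'665654'

The pattern matches one or more of a character in [4-6] (captured); then zero or more of a word character, then zero or more of a character in [i-l], then one or more of a character in [d-h] (lazy); then one or more of any character (non-capturing group).
`re.search` tries every starting position until one works.
The match spans [4:47] → '665654akge8w30pp5651VVqikilfe91l865vlehgv d'.
Captured: group 1 = '665654'.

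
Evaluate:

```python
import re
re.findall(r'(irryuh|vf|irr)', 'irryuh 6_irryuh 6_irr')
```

['irryuh', 'irryuh', 'irr']

The regex engine tests alternatives in the order written; an earlier branch that matches wins even if a later one would match more.
Walking the string: at [0:6] match 'irryuh', group 1 = 'irryuh'; at [9:15] match 'irryuh', group 1 = 'irryuh'; at [18:21] match 'irr', group 1 = 'irr'.
`findall` collects group 1 from each match (3 total).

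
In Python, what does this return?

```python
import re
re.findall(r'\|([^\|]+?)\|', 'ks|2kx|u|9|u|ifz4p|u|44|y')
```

['2kx', '9', 'ifz4p', '44']

Because there's exactly one group, `findall` drops the full match and keeps group 1 from each hit.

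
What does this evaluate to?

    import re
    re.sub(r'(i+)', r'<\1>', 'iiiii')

'<iiiii>'

The pattern matches one or more of a literal 'i' (captured).
Each match is replaced using the text its own group 1 captured.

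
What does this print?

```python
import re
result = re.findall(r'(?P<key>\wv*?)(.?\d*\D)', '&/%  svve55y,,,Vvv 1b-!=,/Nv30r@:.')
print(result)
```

This matches a word character, then zero or more of the literal 'v' (lazy) (captured as 'key'); then optionally any character, then zero or more of a digit, then a non-digit (captured).
The `?` after the quantifier makes it lazy — it takes as little as possible before letting the rest of the pattern try.
Walking the string: at [5:8] match 'svv', groups = ('s', 'vv'); at [8:12] match 'e55y', groups = ('e', '55y'); at [15:18] match 'Vvv', groups = ('V', 'vv'); at [19:22] match '1b-', groups = ('1', 'b-'); at [26:31] match 'Nv30r', groups = ('N', 'v30r').
Multiple groups make `findall` return tuples — one 2-tuple for each match.

[('s', 'vv'), ('e', '55y'), ('V', 'vv'), ('1', 'b-'), ('N', 'v30r')]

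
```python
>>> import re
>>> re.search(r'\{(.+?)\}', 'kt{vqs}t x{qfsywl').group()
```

'{vqs}'

The match spans [2:7] → '{vqs}'.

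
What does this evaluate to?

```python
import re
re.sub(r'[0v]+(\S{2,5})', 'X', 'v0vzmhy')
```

Pattern: one or more of one of [0v]; then 2 to 5 of a non-whitespace character (captured).
Matches: at [0:7] → 'v0vzmhy'.
`sub` substitutes 'X' at each match site.

'X'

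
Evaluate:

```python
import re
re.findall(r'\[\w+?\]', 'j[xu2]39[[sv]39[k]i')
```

['[xu2]', '[sv]', '[k]']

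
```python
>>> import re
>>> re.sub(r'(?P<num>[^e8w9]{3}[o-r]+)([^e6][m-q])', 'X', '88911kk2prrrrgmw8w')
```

'88911Xw8w'

Every occurrence is swapped for 'X'.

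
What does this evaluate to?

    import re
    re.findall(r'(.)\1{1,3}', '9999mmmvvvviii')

The backreference `\1` re-matches whatever the first group consumed, character for character.
Walking the string: at [0:4] match '9999', group 1 = '9'; at [4:7] match 'mmm', group 1 = 'm'; at [7:11] match 'vvvv', group 1 = 'v'; at [11:14] match 'iii', group 1 = 'i'.
With a single group, `findall` returns only what that group captured — 4 items.

['9', 'm', 'v', 'i']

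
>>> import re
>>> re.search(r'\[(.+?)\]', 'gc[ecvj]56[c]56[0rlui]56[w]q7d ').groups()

('ecvj',)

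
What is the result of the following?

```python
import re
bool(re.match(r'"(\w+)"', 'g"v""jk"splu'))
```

False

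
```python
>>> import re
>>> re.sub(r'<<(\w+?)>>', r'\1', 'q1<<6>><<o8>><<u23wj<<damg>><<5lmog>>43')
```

`\1` in the replacement pulls in group 1's text for each match.

'q16o8<<u23wjdamg5lmog43'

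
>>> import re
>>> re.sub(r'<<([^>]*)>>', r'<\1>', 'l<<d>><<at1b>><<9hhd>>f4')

'l<d><at1b><9hhd>f4'

Matches: at [1:6] → '<<d>>'; at [6:14] → '<<at1b>>'; at [14:22] → '<<9hhd>>'.
The replacement refers to a captured group, so each match is rewritten using its own captured text.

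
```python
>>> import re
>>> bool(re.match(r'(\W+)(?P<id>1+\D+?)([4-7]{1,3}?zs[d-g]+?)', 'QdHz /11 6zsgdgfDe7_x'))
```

`re.match` won't scan ahead — the pattern has to work from the very first character.
Here position 0 doesn't satisfy it, so the call returns None, and `bool(None)` is False.

False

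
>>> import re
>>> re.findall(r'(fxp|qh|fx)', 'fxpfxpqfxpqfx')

['fxp', 'fxp', 'fxp', 'fx']

Branches in `(...|...)` are attempted left-to-right; the first branch that allows the whole pattern to succeed is taken.
Scanning left to right: at [0:3] match 'fxp', group 1 = 'fxp'; at [3:6] match 'fxp', group 1 = 'fxp'; at [7:10] match 'fxp', group 1 = 'fxp'; at [11:13] match 'fx', group 1 = 'fx'.
Because there's exactly one group, `findall` drops the full match and keeps group 1 from each hit.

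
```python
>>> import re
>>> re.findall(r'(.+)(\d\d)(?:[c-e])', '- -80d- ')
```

[('- -', '80')]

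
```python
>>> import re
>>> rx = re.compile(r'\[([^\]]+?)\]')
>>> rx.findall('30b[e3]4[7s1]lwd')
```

['e3', '7s1']

Scanning left to right: at [3:7] match '[e3]', group 1 = 'e3'; at [8:13] match '[7s1]', group 1 = '7s1'.
Because there's exactly one group, `findall` drops the full match and keeps group 1 from each hit.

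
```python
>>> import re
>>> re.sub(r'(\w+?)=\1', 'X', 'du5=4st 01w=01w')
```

`\1` is not a pattern — it's the concrete string captured by group 1, re-applied verbatim.
Matches: at [8:15] → '01w=01w'.
Each match is replaced by 'X'.

'du5=4st X'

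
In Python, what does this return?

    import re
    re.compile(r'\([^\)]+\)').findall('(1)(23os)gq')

['(1)', '(23os)']

Since nothing is captured, `findall` lists the 2 matched substrings directly.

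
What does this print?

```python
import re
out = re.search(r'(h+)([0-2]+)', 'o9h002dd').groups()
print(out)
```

The match spans [2:6] → 'h002'.
Captured: group 1 = 'h', group 2 = '002'.

('h', '002')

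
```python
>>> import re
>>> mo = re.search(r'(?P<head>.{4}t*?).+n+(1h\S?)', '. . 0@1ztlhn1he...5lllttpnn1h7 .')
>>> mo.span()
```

(0, 30)

This matches exactly 4 of any character, then zero or more of the literal 't' (lazy) (captured as 'head'); then one or more of any character, then one or more of the literal 'n'; then the literal '1h', then optionally a non-whitespace character (captured).
`search` walks the string left to right and returns the first match it finds.
The match spans [0:30] → '. . 0@1ztlhn1he...5lllttpnn1h7'.
Captured: group 1 = '. . ', group 2 = '1h7'.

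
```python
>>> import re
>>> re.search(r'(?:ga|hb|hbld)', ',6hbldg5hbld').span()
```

Alternation isn't longest-match — the leftmost alternative that fits at this position is chosen.
`re.search` scans for the first position where the pattern succeeds.
The match spans [2:4] → 'hb'.

(2, 4)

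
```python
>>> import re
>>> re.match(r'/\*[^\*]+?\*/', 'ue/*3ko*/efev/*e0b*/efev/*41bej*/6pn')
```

None

`match` is anchored at position 0; if the pattern doesn't fit there, it returns None.
Here position 0 doesn't satisfy it, so the call returns None.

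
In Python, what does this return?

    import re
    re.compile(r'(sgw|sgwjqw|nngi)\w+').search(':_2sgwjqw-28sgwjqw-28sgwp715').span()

(3, 9)

The match spans [3:9] → 'sgwjqw'.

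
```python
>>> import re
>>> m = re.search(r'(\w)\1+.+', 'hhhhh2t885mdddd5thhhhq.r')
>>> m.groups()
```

('h',)

A backreference is literal: `\1` must see the identical characters the first group matched.
`search` walks the string left to right and returns the first match it finds.
The match spans [0:24] → 'hhhhh2t885mdddd5thhhhq.r'.
Captured: group 1 = 'h'.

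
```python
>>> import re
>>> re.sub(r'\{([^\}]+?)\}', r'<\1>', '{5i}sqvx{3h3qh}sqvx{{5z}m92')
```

Matches: at [0:4] → '{5i}'; at [8:15] → '{3h3qh}'; at [19:24] → '{{5z}'.
`\1` in the replacement pulls in group 1's text for each match.

'<5i>sqvx<3h3qh>sqvx<{5z>m92'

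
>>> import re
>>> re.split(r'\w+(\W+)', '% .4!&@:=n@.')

Pattern: one or more of a word character; then one or more of a non-word character (captured).
Matches to split on: at [3:9] → '4!&@:='; at [9:12] → 'n@.'.
`re.split` interleaves the captured-group text with the surrounding fragments.

['% .', '!&@:=', '', '@.', '']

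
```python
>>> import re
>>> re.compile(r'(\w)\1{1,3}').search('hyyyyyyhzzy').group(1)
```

'y'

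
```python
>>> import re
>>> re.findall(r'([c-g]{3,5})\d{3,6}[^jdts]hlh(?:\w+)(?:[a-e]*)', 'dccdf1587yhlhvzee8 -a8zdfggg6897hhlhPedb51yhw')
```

Pattern: 3 to 5 of a character in [c-g] (captured); then 3 to 6 of a digit, then any character except [jdts], then the literal 'hlh'; then one or more of a word character (non-capturing group); then zero or more of a character in [a-e] (non-capturing group).
Scanning left to right: at [0:18] match 'dccdf1587yhlhvzee8', group 1 = 'dccdf'; at [23:45] match 'dfggg6897hhlhPedb51yhw', group 1 = 'dfggg'.
One capturing group, so `findall` returns just the captured substring from each match — 2 in all.

['dccdf', 'dfggg']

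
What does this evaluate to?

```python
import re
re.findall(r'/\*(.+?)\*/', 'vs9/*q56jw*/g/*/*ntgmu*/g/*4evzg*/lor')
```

A non-greedy quantifier consumes as few characters as it can — just enough that the remainder of the pattern still matches from where it stops; whatever follows it matches normally.
Walking the string: at [3:12] match '/*q56jw*/', group 1 = 'q56jw'; at [13:24] match '/*/*ntgmu*/', group 1 = '/*ntgmu'; at [25:34] match '/*4evzg*/', group 1 = '4evzg'.
With a single group, `findall` returns only what that group captured — 3 items.

['q56jw', '/*ntgmu', '4evzg']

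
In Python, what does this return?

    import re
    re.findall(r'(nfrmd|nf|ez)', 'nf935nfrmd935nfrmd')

['nf', 'nfrmd', 'nfrmd']

Branches in `(...|...)` are attempted left-to-right; the first branch that allows the whole pattern to succeed is taken.
Scanning left to right: at [0:2] match 'nf', group 1 = 'nf'; at [5:10] match 'nfrmd', group 1 = 'nfrmd'; at [13:18] match 'nfrmd', group 1 = 'nfrmd'.
With a single group, `findall` returns only what that group captured — 3 items.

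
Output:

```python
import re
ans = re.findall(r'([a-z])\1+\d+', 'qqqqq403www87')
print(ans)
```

['q', 'w']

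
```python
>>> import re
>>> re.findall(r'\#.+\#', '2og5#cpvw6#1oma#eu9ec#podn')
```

['#cpvw6#1oma#eu9ec#']

Scanning left to right: at [4:22] → '#cpvw6#1oma#eu9ec#'.
Since nothing is captured, `findall` lists the 1 matched substring directly.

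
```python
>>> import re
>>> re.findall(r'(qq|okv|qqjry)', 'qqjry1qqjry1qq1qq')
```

Alternation isn't longest-match — the leftmost alternative that fits at this position is chosen.
Walking the string: at [0:2] match 'qq', group 1 = 'qq'; at [6:8] match 'qq', group 1 = 'qq'; at [12:14] match 'qq', group 1 = 'qq'; at [15:17] match 'qq', group 1 = 'qq'.
One capturing group, so `findall` returns just the captured substring from each match — 4 in all.

['qq', 'qq', 'qq', 'qq']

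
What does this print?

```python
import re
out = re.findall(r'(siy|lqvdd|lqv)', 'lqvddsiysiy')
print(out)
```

Alternation tries branches left to right and keeps the first one that lets the overall match succeed at that position.
Scanning left to right: at [0:5] match 'lqvdd', group 1 = 'lqvdd'; at [5:8] match 'siy', group 1 = 'siy'; at [8:11] match 'siy', group 1 = 'siy'.
`findall` collects group 1 from each match (3 total).

['lqvdd', 'siy', 'siy']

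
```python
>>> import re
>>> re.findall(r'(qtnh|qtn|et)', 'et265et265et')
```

Walking the string: at [0:2] match 'et', group 1 = 'et'; at [5:7] match 'et', group 1 = 'et'; at [10:12] match 'et', group 1 = 'et'.
One capturing group, so `findall` returns just the captured substring from each match — 3 in all.

['et', 'et', 'et']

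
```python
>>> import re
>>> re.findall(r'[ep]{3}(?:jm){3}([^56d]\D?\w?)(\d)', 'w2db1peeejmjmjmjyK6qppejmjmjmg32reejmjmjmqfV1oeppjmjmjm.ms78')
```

[('jyK', '6'), ('g3', '2'), ('.ms', '7')]

Pattern: exactly 3 of one of [ep], then the literal 'jm' repeated 3 times; then any character except [56d], then optionally a non-digit, then optionally a word character (captured); then a digit (captured).
Scanning left to right: at [6:19] match 'eeejmjmjmjyK6', groups = ('jyK', '6'); at [20:32] match 'ppejmjmjmg32', groups = ('g3', '2'); at [46:59] match 'eppjmjmjm.ms7', groups = ('.ms', '7').
`findall` packs the 2 group values into a tuple for every match.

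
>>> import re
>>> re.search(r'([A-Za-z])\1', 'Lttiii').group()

'tt'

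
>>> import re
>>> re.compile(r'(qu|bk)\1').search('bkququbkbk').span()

After group 1 captures some text, `\1` only succeeds where that same text appears again.
The match spans [2:6] → 'ququ'.

(2, 6)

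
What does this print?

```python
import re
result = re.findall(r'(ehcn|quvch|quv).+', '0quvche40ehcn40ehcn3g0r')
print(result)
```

['quvch']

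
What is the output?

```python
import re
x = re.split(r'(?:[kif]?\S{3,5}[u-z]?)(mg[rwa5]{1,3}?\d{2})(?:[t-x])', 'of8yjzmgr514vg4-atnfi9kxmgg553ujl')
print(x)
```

['', 'mgr514', 'g4-atnfi9kxmgg553ujl']

The group in the pattern means `split` returns the separators' captures alongside the pieces.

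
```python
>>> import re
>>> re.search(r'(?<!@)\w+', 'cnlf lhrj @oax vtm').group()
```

A negative assertion filters positions out without eating any characters.
The match spans [0:4] → 'cnlf'.

'cnlf'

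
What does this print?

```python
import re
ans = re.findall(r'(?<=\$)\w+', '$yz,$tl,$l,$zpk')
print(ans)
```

The lookaround is zero-width — it requires the adjacent text to match without consuming it, so the asserted text isn't part of the match.
With no groups in the pattern, `findall` gives back each whole match — 4 here.

['yz', 'tl', 'l', 'zpk']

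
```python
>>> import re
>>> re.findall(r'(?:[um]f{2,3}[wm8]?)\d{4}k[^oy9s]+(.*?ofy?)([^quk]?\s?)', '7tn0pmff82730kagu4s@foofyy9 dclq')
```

Pattern: one of [um], then 2 to 3 of a literal 'f', then optionally one of [wm8] (non-capturing group); then exactly 4 of a digit, then a literal 'k', then one or more of any character except [oy9s]; then zero or more of any character (lazy), then the literal 'of', then optionally a literal 'y' (captured); then optionally any character except [quk], then optionally whitespace (captured).
Scanning left to right: at [5:26] match 'mff82730kagu4s@foofyy', groups = ('s@foofy', 'y').
With 2 capturing groups, `findall` returns a 2-tuple per match.

[('s@foofy', 'y')]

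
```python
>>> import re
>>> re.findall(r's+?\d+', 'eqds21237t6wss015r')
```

['s21237', 'ss015']

This matches one or more of a literal 's' (lazy); then one or more of a digit.
Scanning left to right: at [3:9] → 's21237'; at [12:17] → 'ss015'.
Since nothing is captured, `findall` lists the 2 matched substrings directly.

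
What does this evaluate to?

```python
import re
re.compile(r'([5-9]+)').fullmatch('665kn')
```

None

Pattern: one or more of a character in [5-9] (captured).
`re.fullmatch` is like wrapping the pattern in `^…$` (in single-line mode).
Here the string isn't matched end-to-end, so the call returns None.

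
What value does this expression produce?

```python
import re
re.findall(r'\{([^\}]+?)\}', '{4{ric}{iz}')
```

['4{ric', 'iz']

Matches: at [0:7] match '{4{ric}', group 1 = '4{ric'; at [7:11] match '{iz}', group 1 = 'iz'.
`findall` collects group 1 from each match (2 total).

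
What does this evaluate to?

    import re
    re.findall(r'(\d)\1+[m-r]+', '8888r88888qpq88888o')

After group 1 captures some text, `\1` only succeeds where that same text appears again.
Walking the string: at [0:5] match '8888r', group 1 = '8'; at [5:13] match '88888qpq', group 1 = '8'; at [13:19] match '88888o', group 1 = '8'.
With a single group, `findall` returns only what that group captured — 3 items.

['8', '8', '8']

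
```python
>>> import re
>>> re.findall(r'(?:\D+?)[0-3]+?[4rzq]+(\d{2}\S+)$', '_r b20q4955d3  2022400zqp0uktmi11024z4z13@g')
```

['00zqp0uktmi11024z4z13@g']

Pattern: one or more of a non-digit (lazy) (non-capturing group); then one or more of a character in [0-3] (lazy); then one or more of one of [4rzq]; then exactly 2 of a digit, then one or more of a non-whitespace character (captured); then anchored at the end.
Scanning left to right: at [13:43] match '  2022400zqp0uktmi11024z4z13@g', group 1 = '00zqp0uktmi11024z4z13@g'.
Because there's exactly one group, `findall` drops the full match and keeps group 1 from the one hit.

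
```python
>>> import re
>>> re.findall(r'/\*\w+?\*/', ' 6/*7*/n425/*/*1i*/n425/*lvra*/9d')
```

['/*7*/', '/*1i*/', '/*lvra*/']

Scanning left to right: at [2:7] → '/*7*/'; at [13:19] → '/*1i*/'; at [23:31] → '/*lvra*/'.
No capturing groups, so `findall` returns the 3 full match strings.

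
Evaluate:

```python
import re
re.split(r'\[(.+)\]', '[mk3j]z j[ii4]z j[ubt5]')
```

['', 'mk3j]z j[ii4]z j[ubt5', '']

Because the pattern has a capturing group, `split` also inserts each captured text between the pieces.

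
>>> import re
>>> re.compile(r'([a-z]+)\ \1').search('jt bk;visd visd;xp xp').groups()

After group 1 captures some text, `\1` only succeeds where that same text appears again.
`re.search` tries every starting position until one works.
The match spans [6:15] → 'visd visd'.
Captured: group 1 = 'visd'.

('visd',)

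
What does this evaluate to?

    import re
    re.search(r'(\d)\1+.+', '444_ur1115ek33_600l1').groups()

The backreference `\1` re-matches whatever the first group consumed, character for character.
Unlike `match`, `search` isn't anchored — it looks for the pattern anywhere in the string.
The match spans [0:20] → '444_ur1115ek33_600l1'.
Captured: group 1 = '4'.

('4',)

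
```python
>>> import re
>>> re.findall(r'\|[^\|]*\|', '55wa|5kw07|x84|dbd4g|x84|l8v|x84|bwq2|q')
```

['|5kw07|', '|dbd4g|', '|l8v|', '|bwq2|']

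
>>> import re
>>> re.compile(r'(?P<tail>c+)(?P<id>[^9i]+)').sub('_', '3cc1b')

The pattern matches one or more of a literal 'c' (captured as 'tail'); then one or more of any character except [9i] (captured as 'id').
Matches: at [1:5] → 'cc1b'.
Every occurrence is swapped for '_'.

'3_'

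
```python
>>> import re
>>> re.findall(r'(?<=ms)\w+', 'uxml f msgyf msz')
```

['gyf', 'z']

The positive lookaround only admits positions where the adjacent text matches; those characters stay outside the span.
Matches: at [9:12] → 'gyf'; at [15:16] → 'z'.
No capturing groups, so `findall` returns the 2 full match strings.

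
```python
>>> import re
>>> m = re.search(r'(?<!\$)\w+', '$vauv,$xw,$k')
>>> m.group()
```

'auv'

The negative lookaround is zero-width — it rules out positions where the adjacent text would match, without consuming anything.
The match spans [2:5] → 'auv'.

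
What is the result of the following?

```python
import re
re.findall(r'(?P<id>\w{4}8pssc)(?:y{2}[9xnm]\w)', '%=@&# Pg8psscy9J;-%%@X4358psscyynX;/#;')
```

['X4358pssc']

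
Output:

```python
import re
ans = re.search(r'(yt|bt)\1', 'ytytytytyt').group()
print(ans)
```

`\1` has to match the exact text group 1 already captured.
The match spans [0:4] → 'ytyt'.

ytyt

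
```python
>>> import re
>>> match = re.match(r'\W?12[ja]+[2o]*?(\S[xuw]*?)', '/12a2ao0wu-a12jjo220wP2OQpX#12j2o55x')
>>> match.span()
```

This matches optionally a non-word character, then the literal '12'; then one or more of one of [ja], then zero or more of one of [2o] (lazy); then a non-whitespace character, then zero or more of one of [xuw] (lazy) (captured).
The `?` after the quantifier makes it lazy — it takes as little as possible before letting the rest of the pattern try.
`match` is anchored at position 0; if the pattern doesn't fit there, it returns None.
The match spans [0:5] → '/12a2'.
Captured: group 1 = '2'.

(0, 5)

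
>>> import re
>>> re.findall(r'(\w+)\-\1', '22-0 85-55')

`\1` has to match the exact text group 1 already captured.
One capturing group, so `findall` returns just the captured substring from the one match — 1 in all.

['5']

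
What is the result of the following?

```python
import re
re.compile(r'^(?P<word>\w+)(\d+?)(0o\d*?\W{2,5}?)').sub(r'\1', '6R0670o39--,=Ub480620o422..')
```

A `+?`/`*?`/`{m,n}?` starts at its minimum and grows only as far as needed for what follows to match.
The replacement refers to a captured group, so each match is rewritten using its own captured text.

'6R06,=Ub480620o422..'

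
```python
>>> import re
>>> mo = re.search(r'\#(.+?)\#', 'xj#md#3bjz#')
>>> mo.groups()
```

('md',)

`search` walks the string left to right and returns the first match it finds.
The match spans [2:6] → '#md#'.
Captured: group 1 = 'md'.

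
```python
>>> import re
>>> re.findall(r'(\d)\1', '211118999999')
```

`\1` has to match the exact text group 1 already captured.
Walking the string: at [1:3] match '11', group 1 = '1'; at [3:5] match '11', group 1 = '1'; at [6:8] match '99', group 1 = '9'; at [8:10] match '99', group 1 = '9'; at [10:12] match '99', group 1 = '9'.
Because there's exactly one group, `findall` drops the full match and keeps group 1 from each hit.

['1', '1', '9', '9', '9']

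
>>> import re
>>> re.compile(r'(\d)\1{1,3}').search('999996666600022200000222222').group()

'9999'

The backreference `\1` re-matches whatever the first group consumed, character for character.
Unlike `match`, `search` isn't anchored — it looks for the pattern anywhere in the string.
The match spans [0:4] → '9999'.
Captured: group 1 = '9'.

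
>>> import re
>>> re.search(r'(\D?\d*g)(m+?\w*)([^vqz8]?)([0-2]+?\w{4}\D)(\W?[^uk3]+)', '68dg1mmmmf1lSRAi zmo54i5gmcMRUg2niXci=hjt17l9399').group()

The match spans [22:45] → 'i5gmcMRUg2niXci=hjt17l9'.

'i5gmcMRUg2niXci=hjt17l9'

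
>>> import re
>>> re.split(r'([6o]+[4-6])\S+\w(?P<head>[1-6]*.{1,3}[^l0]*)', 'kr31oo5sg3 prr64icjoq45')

['kr31', 'oo5', ' prr64icjoq45', '']

The group in the pattern means `split` returns the separators' captures alongside the pieces.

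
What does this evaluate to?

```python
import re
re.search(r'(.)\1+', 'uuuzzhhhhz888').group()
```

'uuu'

The backreference `\1` re-matches whatever the first group consumed, character for character.
The match spans [0:3] → 'uuu'.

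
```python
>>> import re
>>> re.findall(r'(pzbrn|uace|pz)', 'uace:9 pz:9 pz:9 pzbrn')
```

['uace', 'pz', 'pz', 'pzbrn']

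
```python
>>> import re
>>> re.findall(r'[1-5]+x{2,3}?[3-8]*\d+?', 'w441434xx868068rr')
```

['441434xx8680']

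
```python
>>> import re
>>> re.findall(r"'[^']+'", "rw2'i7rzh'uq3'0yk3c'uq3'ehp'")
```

["'i7rzh'", "'0yk3c'", "'ehp'"]

Scanning left to right: at [3:10] → "'i7rzh'"; at [13:20] → "'0yk3c'"; at [23:28] → "'ehp'".
Since nothing is captured, `findall` lists the 3 matched substrings directly.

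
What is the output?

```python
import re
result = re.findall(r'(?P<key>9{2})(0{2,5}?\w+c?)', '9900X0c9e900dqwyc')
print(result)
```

This matches exactly 2 of a literal '9' (captured as 'key'); then 2 to 5 of a literal '0' (lazy), then one or more of a word character, then optionally the literal 'c' (captured).
2 groups means the one result is a tuple of 2 captured strings — 1 here.

[('99', '00X0c9e900dqwyc')]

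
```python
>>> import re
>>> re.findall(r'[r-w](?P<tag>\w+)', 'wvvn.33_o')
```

['vvn']

This matches a character in [r-w]; then one or more of a word character (captured as 'tag').
`findall` collects group 1 from the one match (1 total).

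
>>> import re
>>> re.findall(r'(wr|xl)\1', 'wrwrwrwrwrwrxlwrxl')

`\1` has to match the exact text group 1 already captured.
One capturing group, so `findall` returns just the captured substring from each match — 3 in all.

['wr', 'wr', 'wr']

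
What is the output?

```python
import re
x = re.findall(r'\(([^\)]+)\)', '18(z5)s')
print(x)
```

['z5']

Walking the string: at [2:6] match '(z5)', group 1 = 'z5'.
`findall` collects group 1 from the one match (1 total).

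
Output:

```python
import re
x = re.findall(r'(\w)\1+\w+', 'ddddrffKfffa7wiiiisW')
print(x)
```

['d']

The backreference `\1` re-matches whatever the first group consumed, character for character.
Because there's exactly one group, `findall` drops the full match and keeps group 1 from the one hit.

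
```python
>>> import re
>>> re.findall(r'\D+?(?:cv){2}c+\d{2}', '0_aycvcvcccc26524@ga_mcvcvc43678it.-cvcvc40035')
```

['_aycvcvcccc26', '@ga_mcvcvc43', 'it.-cvcvc40']

The pattern matches one or more of a non-digit (lazy), then the literal 'cv' repeated 2 times; then one or more of a literal 'c'; then exactly 2 of a digit.
Matches: at [1:14] → '_aycvcvcccc26'; at [17:29] → '@ga_mcvcvc43'; at [32:43] → 'it.-cvcvc40'.
No capturing groups, so `findall` returns the 3 full match strings.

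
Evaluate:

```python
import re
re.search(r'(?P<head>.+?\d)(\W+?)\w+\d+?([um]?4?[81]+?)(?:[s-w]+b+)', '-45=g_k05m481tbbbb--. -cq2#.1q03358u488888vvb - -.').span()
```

(0, 18)

The match spans [0:18] → '-45=g_k05m481tbbbb'.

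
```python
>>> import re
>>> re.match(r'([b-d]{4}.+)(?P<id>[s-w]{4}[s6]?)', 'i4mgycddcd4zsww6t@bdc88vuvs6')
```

None

This matches exactly 4 of a character in [b-d], then one or more of any character (captured); then exactly 4 of a character in [s-w], then optionally one of [s6] (captured as 'id').
`re.match` only tries the pattern at the start of the string.
Here the pattern fails at index 0, so the call returns None.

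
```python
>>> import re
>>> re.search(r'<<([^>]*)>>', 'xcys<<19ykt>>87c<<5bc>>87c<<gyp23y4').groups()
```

('19ykt',)

The match spans [4:13] → '<<19ykt>>'.
Captured: group 1 = '19ykt'.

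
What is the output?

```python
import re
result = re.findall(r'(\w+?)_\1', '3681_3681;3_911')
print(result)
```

['3681']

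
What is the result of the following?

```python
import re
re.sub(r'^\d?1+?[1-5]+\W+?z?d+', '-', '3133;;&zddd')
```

The pattern matches anchored at the start of the string; then optionally a digit, then one or more of the literal '1' (lazy), then one or more of a character in [1-5]; then one or more of a non-word character (lazy); then optionally the literal 'z', then one or more of a literal 'd'.
Matches: at [0:11] → '3133;;&zddd'.
Every occurrence is swapped for '-'.

'-'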